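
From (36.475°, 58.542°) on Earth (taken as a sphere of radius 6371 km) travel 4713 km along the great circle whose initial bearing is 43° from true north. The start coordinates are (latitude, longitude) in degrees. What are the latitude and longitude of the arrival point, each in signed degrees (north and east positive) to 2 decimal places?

56.67°, 115.34°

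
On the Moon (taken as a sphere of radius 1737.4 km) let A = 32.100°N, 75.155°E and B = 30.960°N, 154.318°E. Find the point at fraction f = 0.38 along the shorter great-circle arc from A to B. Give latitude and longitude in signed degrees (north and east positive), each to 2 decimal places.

The central angle between A and B is δ = 1.1484 rad.
With f = 0.38, the slerp weights are sin((1−f)δ)/sin δ = 0.7163 and sin(fδ)/sin δ = 0.4634.
Weighted sum of the unit vectors: (0.7163)·(0.2170,0.8188,0.5314) + (0.4634)·(-0.7728,0.3716,0.5144) = (-0.2027, 0.7588, 0.6190).
Converting back: φ = atan2(z, √(x²+y²)) = 38.25°, λ = atan2(y, x) = 104.95°.

38.25°, 104.95°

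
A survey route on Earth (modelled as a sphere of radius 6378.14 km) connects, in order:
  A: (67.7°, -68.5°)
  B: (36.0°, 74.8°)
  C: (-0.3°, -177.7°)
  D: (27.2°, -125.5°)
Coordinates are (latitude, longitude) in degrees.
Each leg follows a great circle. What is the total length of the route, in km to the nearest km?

26057 km

Leg A→B: central angle 1.2685 rad, distance 8090.8 km.
Leg B→C: central angle 1.8197 rad, distance 11606.4 km.
Leg C→D: central angle 0.9971 rad, distance 6359.7 km.
Total: 8090.8 + 11606.4 + 6359.7 ≈ 26057 km.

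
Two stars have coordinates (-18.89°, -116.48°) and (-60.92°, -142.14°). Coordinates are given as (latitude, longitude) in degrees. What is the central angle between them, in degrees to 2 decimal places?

45.78°

In radians: φ₁ = -0.3297, φ₂ = -1.0633, Δλ = -25.660° = -0.4479 rad.
Haversine: a = sin²(Δφ/2) + cos φ₁ cos φ₂ sin²(Δλ/2) = 0.1286 + (0.9461)(0.4860)(0.0493) = 0.15128.
Central angle c = 2·arcsin(√a) = 0.79897 rad.
So the angular separation is 45.78°.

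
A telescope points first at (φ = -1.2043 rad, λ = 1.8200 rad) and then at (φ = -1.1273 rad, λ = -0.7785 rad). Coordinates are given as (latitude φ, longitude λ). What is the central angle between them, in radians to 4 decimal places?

With latitudes φ₁ = -69.001°, φ₂ = -64.590° and longitude difference Δλ = -148.883°:
cos c = sin φ₁ sin φ₂ + cos φ₁ cos φ₂ cos Δλ = (-0.9336)(-0.9033) + (0.3583)(0.4291)(-0.8561) = 0.71163,
so c = arccos(0.71163) = 0.77898 rad.
So the angular separation is 0.7790 rad.

0.7790 rad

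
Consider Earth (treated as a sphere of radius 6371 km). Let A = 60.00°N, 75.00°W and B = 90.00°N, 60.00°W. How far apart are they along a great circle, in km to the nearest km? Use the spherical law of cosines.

With latitudes φ₁ = 60.000°, φ₂ = 90.000° and longitude difference Δλ = 15.000°:
cos c = sin φ₁ sin φ₂ + cos φ₁ cos φ₂ cos Δλ = (0.8660)(1.0000) + (0.5000)(0.0000)(0.9659) = 0.86603,
so c = arccos(0.86603) = 0.52360 rad.
Distance = R·c = 6371 × 0.5236 ≈ 3336 km.

3336 km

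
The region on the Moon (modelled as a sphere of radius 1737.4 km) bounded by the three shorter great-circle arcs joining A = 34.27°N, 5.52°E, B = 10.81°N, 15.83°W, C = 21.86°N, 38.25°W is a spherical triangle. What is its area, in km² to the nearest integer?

Side lengths (central angles): a = 0.4213, b = 0.7021, c = 0.5323 rad; semiperimeter s = 0.8278.
By l'Huilier's theorem, tan(E/4) = √[tan(s/2) tan((s−a)/2) tan((s−b)/2) tan((s−c)/2)], giving spherical excess E = 0.1165 rad.
Area = E·R² = 0.1165 × (1737.4)² ≈ 351666 km².

351666 km²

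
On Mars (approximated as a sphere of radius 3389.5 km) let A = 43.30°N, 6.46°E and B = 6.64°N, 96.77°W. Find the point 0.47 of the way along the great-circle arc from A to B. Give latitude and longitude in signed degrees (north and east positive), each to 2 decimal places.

37.68°, -53.02°

Central angle δ = 1.6570 rad. Interpolating on the sphere with fraction f = 0.47:
P = [sin((1−f)δ)·A + sin(fδ)·B] / sin δ = 0.7725·A + 0.7051·B in Cartesian coordinates,
giving P = (0.4761, -0.6322, 0.6113), i.e. latitude 37.68°, longitude -53.02°.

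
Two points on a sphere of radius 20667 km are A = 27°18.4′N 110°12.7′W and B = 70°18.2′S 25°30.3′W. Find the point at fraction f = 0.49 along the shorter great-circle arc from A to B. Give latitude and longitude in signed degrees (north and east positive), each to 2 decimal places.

Central angle δ = 1.9870 rad. Interpolating on the sphere with fraction f = 0.49:
P = [sin((1−f)δ)·A + sin(fδ)·B] / sin δ = 0.9278·A + 0.9041·B in Cartesian coordinates,
giving P = (-0.0098, -0.9049, -0.4256), i.e. latitude -25.19°, longitude -90.62°.

-25.19°, -90.62°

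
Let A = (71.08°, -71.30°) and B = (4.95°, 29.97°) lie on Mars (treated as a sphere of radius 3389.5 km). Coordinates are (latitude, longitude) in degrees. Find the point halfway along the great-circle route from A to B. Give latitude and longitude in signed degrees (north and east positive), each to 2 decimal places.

46.32°, 11.15°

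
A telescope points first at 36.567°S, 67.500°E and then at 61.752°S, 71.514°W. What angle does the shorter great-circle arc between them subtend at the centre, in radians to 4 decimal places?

In radians: φ₁ = -0.6382, φ₂ = -1.0778, Δλ = -139.014° = -2.4263 rad.
Haversine: a = sin²(Δφ/2) + cos φ₁ cos φ₂ sin²(Δλ/2) = 0.0475 + (0.8032)(0.4733)(0.8774) = 0.38107.
Central angle c = 2·arcsin(√a) = 1.33063 rad.
So the angular separation is 1.3306 rad.

1.3306 rad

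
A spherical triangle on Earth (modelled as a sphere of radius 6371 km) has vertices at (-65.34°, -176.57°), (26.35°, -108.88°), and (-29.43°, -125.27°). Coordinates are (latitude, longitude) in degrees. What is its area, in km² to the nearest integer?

Side lengths (central angles): a = 1.0114, b = 0.8315, c = 1.8353 rad; semiperimeter s = 1.8391.
By l'Huilier's theorem, tan(E/4) = √[tan(s/2) tan((s−a)/2) tan((s−b)/2) tan((s−c)/2)], giving spherical excess E = 0.0984 rad.
Area = E·R² = 0.0984 × (6371)² ≈ 3994983 km².

3994983 km²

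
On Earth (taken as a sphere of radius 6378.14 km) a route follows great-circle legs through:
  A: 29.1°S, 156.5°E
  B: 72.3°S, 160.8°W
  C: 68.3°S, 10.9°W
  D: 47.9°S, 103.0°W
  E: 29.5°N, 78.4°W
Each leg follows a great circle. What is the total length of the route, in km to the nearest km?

23872 km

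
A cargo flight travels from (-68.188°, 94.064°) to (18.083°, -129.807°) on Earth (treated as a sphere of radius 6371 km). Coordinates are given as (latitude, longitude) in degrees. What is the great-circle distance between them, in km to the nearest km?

13663 km

With latitudes φ₁ = -68.188°, φ₂ = 18.083° and longitude difference Δλ = 136.129°:
cos c = sin φ₁ sin φ₂ + cos φ₁ cos φ₂ cos Δλ = (-0.9284)(0.3104) + (0.3716)(0.9506)(-0.7209) = -0.54280,
so c = arccos(-0.54280) = 2.14457 rad.
Distance = R·c = 6371 × 2.1446 ≈ 13663 km.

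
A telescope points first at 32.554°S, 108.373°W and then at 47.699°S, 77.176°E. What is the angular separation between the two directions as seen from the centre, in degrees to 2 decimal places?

99.59°

In radians: φ₁ = -0.5682, φ₂ = -0.8325, Δλ = -174.451° = -3.0447 rad.
Haversine: a = sin²(Δφ/2) + cos φ₁ cos φ₂ sin²(Δλ/2) = 0.0174 + (0.8429)(0.6730)(0.9977) = 0.58332.
Central angle c = 2·arcsin(√a) = 1.73822 rad.
So the angular separation is 99.59°.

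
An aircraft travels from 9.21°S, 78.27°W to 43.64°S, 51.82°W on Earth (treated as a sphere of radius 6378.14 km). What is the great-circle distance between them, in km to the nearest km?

4609 km

Let φ₁ = -0.1607 rad, φ₂ = -0.7617 rad, and Δλ = 0.4616 rad.
cos c = sin φ₁ sin φ₂ + cos φ₁ cos φ₂ cos Δλ = (-0.1601)(-0.6901) + (0.9871)(0.7237)(0.8953) = 0.75004,
so c = arccos(0.75004) = 0.72267 rad.
Distance = R·c = 6378.14 × 0.7227 ≈ 4609 km.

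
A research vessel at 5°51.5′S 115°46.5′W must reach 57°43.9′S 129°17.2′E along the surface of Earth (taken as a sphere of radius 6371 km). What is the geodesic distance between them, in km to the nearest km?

10887 km

In radians: φ₁ = -0.1022, φ₂ = -1.0076, Δλ = -114.938° = -2.0061 rad.
Haversine: a = sin²(Δφ/2) + cos φ₁ cos φ₂ sin²(Δλ/2) = 0.1913 + (0.9948)(0.5339)(0.7108) = 0.56881.
Central angle c = 2·arcsin(√a) = 1.70886 rad.
Distance = R·c = 6371 × 1.7089 ≈ 10887 km.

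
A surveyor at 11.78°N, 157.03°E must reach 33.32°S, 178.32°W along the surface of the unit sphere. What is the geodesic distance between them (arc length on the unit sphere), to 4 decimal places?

With latitudes φ₁ = 11.780°, φ₂ = -33.320° and longitude difference Δλ = 24.650°:
cos c = sin φ₁ sin φ₂ + cos φ₁ cos φ₂ cos Δλ = (0.2042)(-0.5493) + (0.9789)(0.8356)(0.9089) = 0.63133,
so c = arccos(0.63133) = 0.88753 rad.
On the unit sphere the arc length equals the central angle: 0.8875.

0.8875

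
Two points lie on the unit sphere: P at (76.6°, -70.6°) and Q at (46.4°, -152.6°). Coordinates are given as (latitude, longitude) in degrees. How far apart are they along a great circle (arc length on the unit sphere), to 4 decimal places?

With latitudes φ₁ = 76.600°, φ₂ = 46.400° and longitude difference Δλ = -82.000°:
cos c = sin φ₁ sin φ₂ + cos φ₁ cos φ₂ cos Δλ = (0.9728)(0.7242) + (0.2317)(0.6896)(0.1392) = 0.72670,
so c = arccos(0.72670) = 0.75729 rad.
On the unit sphere the arc length equals the central angle: 0.7573.

0.7573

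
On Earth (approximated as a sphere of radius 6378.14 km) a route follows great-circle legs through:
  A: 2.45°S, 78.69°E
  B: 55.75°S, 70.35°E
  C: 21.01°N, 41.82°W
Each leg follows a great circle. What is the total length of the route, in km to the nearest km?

19299 km

Leg A→B: central angle 0.9377 rad, distance 5980.5 km.
Leg B→C: central angle 2.0882 rad, distance 13318.8 km.
Total: 5980.5 + 13318.8 ≈ 19299 km.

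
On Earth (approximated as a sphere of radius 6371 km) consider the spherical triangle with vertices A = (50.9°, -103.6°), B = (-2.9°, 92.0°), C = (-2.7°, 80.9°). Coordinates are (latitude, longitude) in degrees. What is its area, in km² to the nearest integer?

Side lengths (central angles): a = 0.1935, b = 2.2977, c = 2.2730 rad; semiperimeter s = 2.3822.
By l'Huilier's theorem, tan(E/4) = √[tan(s/2) tan((s−a)/2) tan((s−b)/2) tan((s−c)/2)], giving spherical excess E = 0.4217 rad.
Area = E·R² = 0.4217 × (6371)² ≈ 17116152 km².

17116152 km²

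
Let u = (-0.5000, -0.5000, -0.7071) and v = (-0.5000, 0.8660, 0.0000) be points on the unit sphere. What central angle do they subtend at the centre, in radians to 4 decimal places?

1.7548 rad

u·v = -0.1830; |u| = 1.0000, |v| = 1.0000.
cos θ = (u·v)/(|u||v|) = -0.1830, so θ = 1.7548 rad.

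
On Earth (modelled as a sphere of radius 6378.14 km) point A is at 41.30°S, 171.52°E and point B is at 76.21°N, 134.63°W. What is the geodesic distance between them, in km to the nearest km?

Let φ₁ = -0.7208 rad, φ₂ = 1.3301 rad, and Δλ = 0.9399 rad.
Haversine: a = sin²(Δφ/2) + cos φ₁ cos φ₂ sin²(Δλ/2) = 0.7310 + (0.7513)(0.2384)(0.2050) = 0.76767.
Central angle c = 2·arcsin(√a) = 2.13571 rad.
Distance = R·c = 6378.14 × 2.1357 ≈ 13622 km.

13622 km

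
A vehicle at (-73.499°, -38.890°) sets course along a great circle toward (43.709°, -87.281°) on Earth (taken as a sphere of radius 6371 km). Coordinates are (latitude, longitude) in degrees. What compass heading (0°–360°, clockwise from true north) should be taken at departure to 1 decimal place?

320.5°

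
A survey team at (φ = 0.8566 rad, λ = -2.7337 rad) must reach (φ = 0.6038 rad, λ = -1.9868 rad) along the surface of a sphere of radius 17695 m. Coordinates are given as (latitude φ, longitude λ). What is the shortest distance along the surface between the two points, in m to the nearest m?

10637 m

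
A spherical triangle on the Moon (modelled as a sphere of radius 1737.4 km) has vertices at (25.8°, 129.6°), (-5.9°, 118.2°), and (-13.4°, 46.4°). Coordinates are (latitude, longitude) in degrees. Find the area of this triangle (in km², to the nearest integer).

Side lengths (central angles): a = 1.2387, b = 1.5680, c = 0.5860 rad; semiperimeter s = 1.6963.
By l'Huilier's theorem, tan(E/4) = √[tan(s/2) tan((s−a)/2) tan((s−b)/2) tan((s−c)/2)], giving spherical excess E = 0.4090 rad.
Area = E·R² = 0.4090 × (1737.4)² ≈ 1234698 km².

1234698 km²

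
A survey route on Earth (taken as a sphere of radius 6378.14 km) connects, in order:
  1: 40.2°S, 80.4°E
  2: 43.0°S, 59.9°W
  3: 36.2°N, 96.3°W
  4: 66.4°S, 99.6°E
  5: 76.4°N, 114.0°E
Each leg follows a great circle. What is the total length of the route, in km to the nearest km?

Leg 1→2: central angle 1.5604 rad, distance 9952.4 km.
Leg 2→3: central angle 1.4985 rad, distance 9557.6 km.
Leg 3→4: central angle 2.5904 rad, distance 16522.1 km.
Leg 4→5: central angle 2.4972 rad, distance 15927.7 km.
Total: 9952.4 + 9557.6 + 16522.1 + 15927.7 ≈ 51960 km.

51960 km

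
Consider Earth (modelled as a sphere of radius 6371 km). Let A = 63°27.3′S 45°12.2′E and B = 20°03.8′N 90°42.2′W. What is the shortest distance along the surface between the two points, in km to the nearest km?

Let φ₁ = -1.1075 rad, φ₂ = 0.3502 rad, and Δλ = -2.3720 rad.
cos c = sin φ₁ sin φ₂ + cos φ₁ cos φ₂ cos Δλ = (-0.8946)(0.3431) + (0.4469)(0.9393)(-0.7182) = -0.60838,
so c = arccos(-0.60838) = 2.22482 rad.
Distance = R·c = 6371 × 2.2248 ≈ 14174 km.

14174 km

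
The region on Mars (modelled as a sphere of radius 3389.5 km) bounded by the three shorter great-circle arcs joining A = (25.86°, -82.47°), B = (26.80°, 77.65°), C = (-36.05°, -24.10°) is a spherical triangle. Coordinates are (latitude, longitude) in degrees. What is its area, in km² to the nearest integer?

31432020 km²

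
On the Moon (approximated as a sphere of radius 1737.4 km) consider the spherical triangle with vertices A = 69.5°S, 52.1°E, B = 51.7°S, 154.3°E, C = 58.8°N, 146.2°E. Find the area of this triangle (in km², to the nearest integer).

3692478 km²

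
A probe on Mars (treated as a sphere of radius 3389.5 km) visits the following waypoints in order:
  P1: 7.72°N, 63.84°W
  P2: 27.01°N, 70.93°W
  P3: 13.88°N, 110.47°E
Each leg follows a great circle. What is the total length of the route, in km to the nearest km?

9437 km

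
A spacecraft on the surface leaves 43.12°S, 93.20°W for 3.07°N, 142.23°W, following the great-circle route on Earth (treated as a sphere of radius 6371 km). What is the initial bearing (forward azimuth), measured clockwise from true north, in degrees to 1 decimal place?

302.8°

Δλ = -49.030° = -0.8557 rad.
y = sin Δλ · cos φ₂ = (-0.7551)(0.9986) = -0.7540
x = cos φ₁ sin φ₂ − sin φ₁ cos φ₂ cos Δλ = (0.7299)(0.0536) − (-0.6835)(0.9986)(0.6557) = 0.4866
θ = atan2(y, x) = -57.16°; adding 360° gives 302.8°.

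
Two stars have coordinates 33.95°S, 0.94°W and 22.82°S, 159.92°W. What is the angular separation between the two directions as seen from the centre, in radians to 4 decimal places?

Let φ₁ = -0.5925 rad, φ₂ = -0.3983 rad, and Δλ = -2.7747 rad.
cos c = sin φ₁ sin φ₂ + cos φ₁ cos φ₂ cos Δλ = (-0.5585)(-0.3878) + (0.8295)(0.9217)(-0.9335) = -0.49712,
so c = arccos(-0.49712) = 2.09107 rad.
So the angular separation is 2.0911 rad.

2.0911 rad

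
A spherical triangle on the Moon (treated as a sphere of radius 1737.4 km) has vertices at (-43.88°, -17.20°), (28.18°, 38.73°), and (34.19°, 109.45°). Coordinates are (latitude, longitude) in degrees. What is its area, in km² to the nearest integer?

2875395 km²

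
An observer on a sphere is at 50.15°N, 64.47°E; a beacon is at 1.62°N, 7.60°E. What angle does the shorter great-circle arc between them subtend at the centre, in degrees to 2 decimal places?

With latitudes φ₁ = 50.150°, φ₂ = 1.620° and longitude difference Δλ = -56.870°:
cos c = sin φ₁ sin φ₂ + cos φ₁ cos φ₂ cos Δλ = (0.7677)(0.0283) + (0.6408)(0.9996)(0.5465) = 0.37178,
so c = arccos(0.37178) = 1.18987 rad.
So the angular separation is 68.17°.

68.17°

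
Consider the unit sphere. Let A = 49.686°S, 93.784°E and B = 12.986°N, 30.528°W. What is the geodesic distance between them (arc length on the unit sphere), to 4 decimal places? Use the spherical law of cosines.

2.1255

Let φ₁ = -0.8672 rad, φ₂ = 0.2266 rad, and Δλ = -2.1697 rad.
cos c = sin φ₁ sin φ₂ + cos φ₁ cos φ₂ cos Δλ = (-0.7625)(0.2247) + (0.6470)(0.9744)(-0.5637) = -0.52672,
so c = arccos(-0.52672) = 2.12553 rad.
On the unit sphere the arc length equals the central angle: 2.1255.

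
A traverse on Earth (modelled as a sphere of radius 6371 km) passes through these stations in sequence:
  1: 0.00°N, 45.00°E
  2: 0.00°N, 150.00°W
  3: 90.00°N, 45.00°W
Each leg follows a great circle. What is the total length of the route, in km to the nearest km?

Leg 1→2: central angle 2.8798 rad, distance 18347.2 km.
Leg 2→3: central angle 1.5708 rad, distance 10007.5 km.
Total: 18347.2 + 10007.5 ≈ 28355 km.

28355 km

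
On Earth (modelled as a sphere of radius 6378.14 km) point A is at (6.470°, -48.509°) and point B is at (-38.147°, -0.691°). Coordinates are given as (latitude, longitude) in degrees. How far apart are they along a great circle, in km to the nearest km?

7005 km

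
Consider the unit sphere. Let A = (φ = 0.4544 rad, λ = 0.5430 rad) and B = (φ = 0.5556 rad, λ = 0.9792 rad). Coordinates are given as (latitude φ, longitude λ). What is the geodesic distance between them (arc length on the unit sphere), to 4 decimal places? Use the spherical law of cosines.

Let φ₁ = 0.4544 rad, φ₂ = 0.5556 rad, and Δλ = 0.4362 rad.
cos c = sin φ₁ sin φ₂ + cos φ₁ cos φ₂ cos Δλ = (0.4389)(0.5275) + (0.8985)(0.8496)(0.9064) = 0.92340,
so c = arccos(0.92340) = 0.39394 rad.
On the unit sphere the arc length equals the central angle: 0.3939.

0.3939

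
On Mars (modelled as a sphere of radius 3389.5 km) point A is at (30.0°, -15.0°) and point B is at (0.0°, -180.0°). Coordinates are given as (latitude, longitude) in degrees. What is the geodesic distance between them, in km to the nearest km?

8683 km

Let φ₁ = 0.5236 rad, φ₂ = 0.0000 rad, and Δλ = -2.8798 rad.
Haversine: a = sin²(Δφ/2) + cos φ₁ cos φ₂ sin²(Δλ/2) = 0.0670 + (0.8660)(1.0000)(0.9830) = 0.91826.
Central angle c = 2·arcsin(√a) = 2.56169 rad.
Distance = R·c = 3389.5 × 2.5617 ≈ 8683 km.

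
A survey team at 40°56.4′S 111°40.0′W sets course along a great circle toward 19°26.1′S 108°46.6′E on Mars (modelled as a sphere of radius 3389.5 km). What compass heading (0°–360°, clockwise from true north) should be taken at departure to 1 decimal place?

Δλ = -139.557° = -2.4357 rad.
y = sin Δλ · cos φ₂ = (-0.6487)(0.9430) = -0.6117
x = cos φ₁ sin φ₂ − sin φ₁ cos φ₂ cos Δλ = (0.7554)(-0.3327) − (-0.6553)(0.9430)(-0.7610) = -0.7216
θ = atan2(y, x) = -139.71°; adding 360° gives 220.3°.

220.3°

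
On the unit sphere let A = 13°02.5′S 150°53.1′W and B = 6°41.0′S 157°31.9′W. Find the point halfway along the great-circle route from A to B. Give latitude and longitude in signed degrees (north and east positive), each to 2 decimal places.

-9.88°, -154.24°

Central angle δ = 0.1593 rad. Interpolating on the sphere with fraction f = 0.5:
P = [sin((1−f)δ)·A + sin(fδ)·B] / sin δ = 0.5016·A + 0.5016·B in Cartesian coordinates,
giving P = (-0.8873, -0.4282, -0.1716), i.e. latitude -9.88°, longitude -154.24°.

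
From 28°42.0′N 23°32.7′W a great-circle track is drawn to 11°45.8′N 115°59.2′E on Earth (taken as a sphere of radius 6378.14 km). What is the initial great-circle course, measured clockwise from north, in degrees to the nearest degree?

50°

Δλ = 139.532° = 2.4353 rad.
y = sin Δλ · cos φ₂ = (0.6490)(0.9790) = 0.6354
x = cos φ₁ sin φ₂ − sin φ₁ cos φ₂ cos Δλ = (0.8771)(0.2039) − (0.4802)(0.9790)(-0.7608) = 0.5365
θ = atan2(y, x) = 49.82°, so the bearing is 50°.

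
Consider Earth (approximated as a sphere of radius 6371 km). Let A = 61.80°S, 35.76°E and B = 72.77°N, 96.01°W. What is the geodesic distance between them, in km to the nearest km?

In radians: φ₁ = -1.0786, φ₂ = 1.2701, Δλ = -131.770° = -2.2998 rad.
cos c = sin φ₁ sin φ₂ + cos φ₁ cos φ₂ cos Δλ = (-0.8813)(0.9551) + (0.4726)(0.2962)(-0.6661) = -0.93500,
so c = arccos(-0.93500) = 2.77904 rad.
Distance = R·c = 6371 × 2.7790 ≈ 17705 km.

17705 km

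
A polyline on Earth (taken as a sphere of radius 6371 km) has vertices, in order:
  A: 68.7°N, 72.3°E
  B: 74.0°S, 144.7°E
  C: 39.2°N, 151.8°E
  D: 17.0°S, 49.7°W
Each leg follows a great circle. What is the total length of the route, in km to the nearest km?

46055 km

Leg A→B: central angle 2.6166 rad, distance 16670.3 km.
Leg B→C: central angle 1.9775 rad, distance 12598.6 km.
Leg C→D: central angle 2.6348 rad, distance 16786.3 km.
Total: 16670.3 + 12598.6 + 16786.3 ≈ 46055 km.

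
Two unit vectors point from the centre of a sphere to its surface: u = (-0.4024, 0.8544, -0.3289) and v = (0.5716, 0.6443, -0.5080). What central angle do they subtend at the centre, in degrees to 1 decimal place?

60.8°

u·v = 0.4876; |u| = 1.0001, |v| = 1.0000.
cos θ = (u·v)/(|u||v|) = 0.4876, so θ = 60.8°.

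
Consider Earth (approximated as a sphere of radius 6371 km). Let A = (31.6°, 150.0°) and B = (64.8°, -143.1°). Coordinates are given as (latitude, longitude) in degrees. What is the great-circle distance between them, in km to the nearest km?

5776 km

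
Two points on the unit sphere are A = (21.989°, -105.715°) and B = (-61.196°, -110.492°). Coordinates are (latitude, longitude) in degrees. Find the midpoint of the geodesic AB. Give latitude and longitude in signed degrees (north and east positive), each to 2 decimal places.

The central angle between A and B is δ = 1.4534 rad.
With f = 0.5, the slerp weights are sin((1−f)δ)/sin δ = 0.6690 and sin(fδ)/sin δ = 0.6690.
Weighted sum of the unit vectors: (0.6690)·(-0.2511,-0.8926,0.3744) + (0.6690)·(-0.1687,-0.4513,-0.8763) = (-0.2809, -0.8991, -0.3357).
Converting back: φ = atan2(z, √(x²+y²)) = -19.62°, λ = atan2(y, x) = -107.35°.

-19.62°, -107.35°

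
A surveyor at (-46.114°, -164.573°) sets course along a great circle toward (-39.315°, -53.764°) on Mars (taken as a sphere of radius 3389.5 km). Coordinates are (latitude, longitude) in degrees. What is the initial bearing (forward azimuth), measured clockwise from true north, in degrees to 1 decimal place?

131.4°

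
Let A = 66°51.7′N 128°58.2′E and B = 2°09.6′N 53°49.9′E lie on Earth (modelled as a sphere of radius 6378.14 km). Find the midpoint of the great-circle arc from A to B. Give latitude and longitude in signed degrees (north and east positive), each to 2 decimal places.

39.44°, 72.88°

The central angle between A and B is δ = 1.4350 rad.
With f = 0.5, the slerp weights are sin((1−f)δ)/sin δ = 0.6636 and sin(fδ)/sin δ = 0.6636.
Weighted sum of the unit vectors: (0.6636)·(-0.2471,0.3055,0.9196) + (0.6636)·(0.5897,0.8067,0.0377) = (0.2274, 0.7381, 0.6352).
Converting back: φ = atan2(z, √(x²+y²)) = 39.44°, λ = atan2(y, x) = 72.88°.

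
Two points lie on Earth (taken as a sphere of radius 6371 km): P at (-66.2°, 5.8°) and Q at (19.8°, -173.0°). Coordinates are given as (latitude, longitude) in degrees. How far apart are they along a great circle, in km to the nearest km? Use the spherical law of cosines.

14855 km

In radians: φ₁ = -1.1554, φ₂ = 0.3456, Δλ = -178.800° = -3.1206 rad.
cos c = sin φ₁ sin φ₂ + cos φ₁ cos φ₂ cos Δλ = (-0.9150)(0.3387) + (0.4035)(0.9409)(-0.9998) = -0.68954,
so c = arccos(-0.68954) = 2.33164 rad.
Distance = R·c = 6371 × 2.3316 ≈ 14855 km.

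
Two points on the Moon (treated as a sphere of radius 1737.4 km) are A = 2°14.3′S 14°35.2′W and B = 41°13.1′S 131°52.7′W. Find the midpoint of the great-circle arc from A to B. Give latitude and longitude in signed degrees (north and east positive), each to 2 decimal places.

-36.73°, -60.20°

Central angle δ = 1.8954 rad. Interpolating on the sphere with fraction f = 0.5:
P = [sin((1−f)δ)·A + sin(fδ)·B] / sin δ = 0.8568·A + 0.8568·B in Cartesian coordinates,
giving P = (0.3983, -0.6955, -0.5980), i.e. latitude -36.73°, longitude -60.20°.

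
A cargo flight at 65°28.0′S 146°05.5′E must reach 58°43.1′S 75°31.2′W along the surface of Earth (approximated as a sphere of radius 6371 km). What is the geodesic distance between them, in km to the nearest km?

In radians: φ₁ = -1.1426, φ₂ = -1.0248, Δλ = 138.388° = 2.4153 rad.
Haversine: a = sin²(Δφ/2) + cos φ₁ cos φ₂ sin²(Δλ/2) = 0.0035 + (0.4152)(0.5192)(0.8738) = 0.19186.
Central angle c = 2·arcsin(√a) = 0.90680 rad.
Distance = R·c = 6371 × 0.9068 ≈ 5777 km.

5777 km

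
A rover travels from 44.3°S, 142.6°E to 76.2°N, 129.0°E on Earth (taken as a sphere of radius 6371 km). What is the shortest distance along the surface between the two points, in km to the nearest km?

Let φ₁ = -0.7732 rad, φ₂ = 1.3299 rad, and Δλ = -0.2374 rad.
cos c = sin φ₁ sin φ₂ + cos φ₁ cos φ₂ cos Δλ = (-0.6984)(0.9711) + (0.7157)(0.2385)(0.9720) = -0.51233,
so c = arccos(-0.51233) = 2.10869 rad.
Distance = R·c = 6371 × 2.1087 ≈ 13434 km.

13434 km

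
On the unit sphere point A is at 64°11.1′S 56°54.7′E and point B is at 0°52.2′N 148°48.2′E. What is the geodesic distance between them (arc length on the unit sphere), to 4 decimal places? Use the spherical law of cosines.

1.5988

In radians: φ₁ = -1.1202, φ₂ = 0.0152, Δλ = 91.892° = 1.6038 rad.
cos c = sin φ₁ sin φ₂ + cos φ₁ cos φ₂ cos Δλ = (-0.9002)(0.0152) + (0.4355)(0.9999)(-0.0330) = -0.02804,
so c = arccos(-0.02804) = 1.59884 rad.
On the unit sphere the arc length equals the central angle: 1.5988.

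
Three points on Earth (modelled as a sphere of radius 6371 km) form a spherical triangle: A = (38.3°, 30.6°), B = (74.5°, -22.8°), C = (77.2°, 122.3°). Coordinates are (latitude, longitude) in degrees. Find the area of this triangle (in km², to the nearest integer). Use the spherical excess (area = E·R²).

Side lengths (central angles): a = 0.4710, b = 0.9283, c = 0.7637 rad; semiperimeter s = 1.0815.
By l'Huilier's theorem, tan(E/4) = √[tan(s/2) tan((s−a)/2) tan((s−b)/2) tan((s−c)/2)], giving spherical excess E = 0.1928 rad.
Area = E·R² = 0.1928 × (6371)² ≈ 7825655 km².

7825655 km²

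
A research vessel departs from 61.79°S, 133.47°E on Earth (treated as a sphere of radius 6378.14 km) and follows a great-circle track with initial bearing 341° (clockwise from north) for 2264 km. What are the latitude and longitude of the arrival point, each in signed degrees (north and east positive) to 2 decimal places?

-42.14°, 124.69°

Angular distance δ = d/R = 2264/6378.14 = 0.35496 rad; initial bearing θ = 5.9516 rad.
sin φ₂ = sin φ₁ cos δ + cos φ₁ sin δ cos θ = (-0.8812)(0.9377) + (0.4727)(0.3476)(0.9455) = -0.6709, so φ₂ = -42.14°.
Δλ = atan2(sin θ sin δ cos φ₁, cos δ − sin φ₁ sin φ₂) = atan2(-0.0535, 0.3464) = -8.778°.
λ₂ = 133.470° − 8.778° = 124.69°.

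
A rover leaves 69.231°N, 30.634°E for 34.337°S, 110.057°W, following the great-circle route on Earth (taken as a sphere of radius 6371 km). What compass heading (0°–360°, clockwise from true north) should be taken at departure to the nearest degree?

307°

Δλ = -140.691° = -2.4555 rad.
y = sin Δλ · cos φ₂ = (-0.6335)(0.8257) = -0.5231
x = cos φ₁ sin φ₂ − sin φ₁ cos φ₂ cos Δλ = (0.3546)(-0.5641) − (0.9350)(0.8257)(-0.7737) = 0.3974
θ = atan2(y, x) = -52.78°; adding 360° gives 307°.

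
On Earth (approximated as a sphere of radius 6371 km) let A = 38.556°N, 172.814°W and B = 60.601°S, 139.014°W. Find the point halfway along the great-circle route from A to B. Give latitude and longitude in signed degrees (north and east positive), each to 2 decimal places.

-11.48°, -159.89°

The central angle between A and B is δ = 1.7967 rad.
With f = 0.5, the slerp weights are sin((1−f)δ)/sin δ = 0.8027 and sin(fδ)/sin δ = 0.8027.
Weighted sum of the unit vectors: (0.8027)·(-0.7759,-0.0978,0.6233) + (0.8027)·(-0.3706,-0.3220,-0.8712) = (-0.9202, -0.3370, -0.1990).
Converting back: φ = atan2(z, √(x²+y²)) = -11.48°, λ = atan2(y, x) = -159.89°.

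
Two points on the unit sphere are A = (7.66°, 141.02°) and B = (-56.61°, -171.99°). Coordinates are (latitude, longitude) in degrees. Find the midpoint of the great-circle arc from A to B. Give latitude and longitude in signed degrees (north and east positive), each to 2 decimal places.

-26.22°, 157.43°

The central angle between A and B is δ = 1.3070 rad.
With f = 0.5, the slerp weights are sin((1−f)δ)/sin δ = 0.6298 and sin(fδ)/sin δ = 0.6298.
Weighted sum of the unit vectors: (0.6298)·(-0.7704,0.6234,0.1333) + (0.6298)·(-0.5450,-0.0767,-0.8349) = (-0.8284, 0.3443, -0.4419).
Converting back: φ = atan2(z, √(x²+y²)) = -26.22°, λ = atan2(y, x) = 157.43°.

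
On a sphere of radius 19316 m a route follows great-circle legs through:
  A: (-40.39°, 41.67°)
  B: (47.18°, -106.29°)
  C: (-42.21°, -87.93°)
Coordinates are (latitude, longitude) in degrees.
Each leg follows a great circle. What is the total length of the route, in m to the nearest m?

83251 m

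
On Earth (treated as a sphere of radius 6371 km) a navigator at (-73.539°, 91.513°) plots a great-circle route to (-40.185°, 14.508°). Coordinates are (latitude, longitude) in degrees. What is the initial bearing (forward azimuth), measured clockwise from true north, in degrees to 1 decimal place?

With φ₁ = -1.2835, φ₂ = -0.7014, Δλ = -1.3440 rad, the forward-azimuth formula gives
θ = atan2( sin Δλ cos φ₂ , cos φ₁ sin φ₂ − sin φ₁ cos φ₂ cos Δλ ) = atan2(-0.7444, -0.0181) = -91.39°.
Adding 360° brings this into [0°, 360°): 268.6°.

268.6°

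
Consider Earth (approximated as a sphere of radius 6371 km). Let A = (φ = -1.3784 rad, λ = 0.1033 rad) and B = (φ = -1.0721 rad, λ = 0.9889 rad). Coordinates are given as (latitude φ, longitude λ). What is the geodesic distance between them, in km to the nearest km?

Let φ₁ = -1.3784 rad, φ₂ = -1.0721 rad, and Δλ = 0.8856 rad.
Haversine: a = sin²(Δφ/2) + cos φ₁ cos φ₂ sin²(Δλ/2) = 0.0233 + (0.1912)(0.4783)(0.1836) = 0.04006.
Central angle c = 2·arcsin(√a) = 0.40303 rad.
Distance = R·c = 6371 × 0.4030 ≈ 2568 km.

2568 km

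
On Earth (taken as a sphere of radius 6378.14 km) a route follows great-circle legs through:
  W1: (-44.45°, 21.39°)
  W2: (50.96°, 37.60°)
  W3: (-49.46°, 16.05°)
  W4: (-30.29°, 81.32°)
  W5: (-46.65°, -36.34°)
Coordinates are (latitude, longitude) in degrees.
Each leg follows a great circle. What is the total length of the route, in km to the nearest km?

37303 km

Leg W1→W2: central angle 1.6832 rad, distance 10735.6 km.
Leg W2→W3: central angle 1.7818 rad, distance 11364.8 km.
Leg W3→W4: central angle 0.9045 rad, distance 5768.9 km.
Leg W4→W5: central angle 1.4791 rad, distance 9433.7 km.
Total: 10735.6 + 11364.8 + 5768.9 + 9433.7 ≈ 37303 km.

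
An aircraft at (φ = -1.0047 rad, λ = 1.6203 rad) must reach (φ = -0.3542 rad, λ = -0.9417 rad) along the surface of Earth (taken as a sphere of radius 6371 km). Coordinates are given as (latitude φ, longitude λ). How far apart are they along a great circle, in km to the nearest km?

10826 km

With latitudes φ₁ = -57.565°, φ₂ = -20.294° and longitude difference Δλ = -146.792°:
cos c = sin φ₁ sin φ₂ + cos φ₁ cos φ₂ cos Δλ = (-0.8440)(-0.3468) + (0.5363)(0.9379)(-0.8367) = -0.12816,
so c = arccos(-0.12816) = 1.69931 rad.
Distance = R·c = 6371 × 1.6993 ≈ 10826 km.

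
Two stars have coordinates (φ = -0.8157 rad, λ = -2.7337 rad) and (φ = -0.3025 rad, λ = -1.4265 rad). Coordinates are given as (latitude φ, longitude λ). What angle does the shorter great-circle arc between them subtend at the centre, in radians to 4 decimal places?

1.1730 rad

Let φ₁ = -0.8157 rad, φ₂ = -0.3025 rad, and Δλ = 1.3072 rad.
cos c = sin φ₁ sin φ₂ + cos φ₁ cos φ₂ cos Δλ = (-0.7282)(-0.2979) + (0.6854)(0.9546)(0.2606) = 0.38740,
so c = arccos(0.38740) = 1.17298 rad.
So the angular separation is 1.1730 rad.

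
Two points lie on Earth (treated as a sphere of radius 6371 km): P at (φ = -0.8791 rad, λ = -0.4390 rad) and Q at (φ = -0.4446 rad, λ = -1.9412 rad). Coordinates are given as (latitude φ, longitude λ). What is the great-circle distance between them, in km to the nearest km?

7588 km

Let φ₁ = -0.8791 rad, φ₂ = -0.4446 rad, and Δλ = -1.5022 rad.
cos c = sin φ₁ sin φ₂ + cos φ₁ cos φ₂ cos Δλ = (-0.7702)(-0.4301) + (0.6378)(0.9028)(0.0685) = 0.37071,
so c = arccos(0.37071) = 1.19102 rad.
Distance = R·c = 6371 × 1.1910 ≈ 7588 km.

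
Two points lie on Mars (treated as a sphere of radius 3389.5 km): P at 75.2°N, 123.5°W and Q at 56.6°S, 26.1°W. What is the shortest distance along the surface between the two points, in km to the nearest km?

8614 km

In radians: φ₁ = 1.3125, φ₂ = -0.9879, Δλ = 97.400° = 1.7000 rad.
Haversine: a = sin²(Δφ/2) + cos φ₁ cos φ₂ sin²(Δλ/2) = 0.8333 + (0.2554)(0.5505)(0.5644) = 0.91263.
Central angle c = 2·arcsin(√a) = 2.54146 rad.
Distance = R·c = 3389.5 × 2.5415 ≈ 8614 km.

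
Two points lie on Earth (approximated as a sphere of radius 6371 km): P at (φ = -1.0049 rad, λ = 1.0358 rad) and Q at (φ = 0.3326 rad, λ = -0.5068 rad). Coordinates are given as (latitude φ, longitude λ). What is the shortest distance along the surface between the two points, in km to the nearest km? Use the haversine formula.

With latitudes φ₁ = -57.577°, φ₂ = 19.057° and longitude difference Δλ = -88.384°:
Haversine: a = sin²(Δφ/2) + cos φ₁ cos φ₂ sin²(Δλ/2) = 0.3844 + (0.5362)(0.9452)(0.4859) = 0.63066.
Central angle c = 2·arcsin(√a) = 1.83518 rad.
Distance = R·c = 6371 × 1.8352 ≈ 11692 km.

11692 km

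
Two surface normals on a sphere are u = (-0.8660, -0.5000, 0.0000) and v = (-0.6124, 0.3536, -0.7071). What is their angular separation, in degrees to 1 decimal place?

69.3°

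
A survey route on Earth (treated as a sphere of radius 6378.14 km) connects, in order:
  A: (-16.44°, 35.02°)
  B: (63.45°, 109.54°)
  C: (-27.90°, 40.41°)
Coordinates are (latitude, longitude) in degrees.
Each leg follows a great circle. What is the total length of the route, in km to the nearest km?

22721 km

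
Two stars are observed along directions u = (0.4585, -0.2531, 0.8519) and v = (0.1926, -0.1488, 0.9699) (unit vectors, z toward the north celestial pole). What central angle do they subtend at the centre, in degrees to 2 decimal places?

u·v = 0.9522; |u| = 1.0000, |v| = 1.0000.
cos θ = (u·v)/(|u||v|) = 0.9522, so θ = 17.78°.

17.78°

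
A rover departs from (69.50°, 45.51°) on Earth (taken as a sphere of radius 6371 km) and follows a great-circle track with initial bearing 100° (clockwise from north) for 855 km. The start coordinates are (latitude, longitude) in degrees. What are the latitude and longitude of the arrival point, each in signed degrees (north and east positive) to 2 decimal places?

Angular distance δ = d/R = 855/6371 = 0.13420 rad; initial bearing θ = 1.7453 rad.
sin φ₂ = sin φ₁ cos δ + cos φ₁ sin δ cos θ = (0.9367)(0.9910) + (0.3502)(0.1338)(-0.1736) = 0.9201, so φ₂ = 66.94°.
Δλ = atan2(sin θ sin δ cos φ₁, cos δ − sin φ₁ sin φ₂) = atan2(0.0461, 0.1292) = 19.660°.
λ₂ = 45.510° + 19.660° = 65.17°.

66.94°, 65.17°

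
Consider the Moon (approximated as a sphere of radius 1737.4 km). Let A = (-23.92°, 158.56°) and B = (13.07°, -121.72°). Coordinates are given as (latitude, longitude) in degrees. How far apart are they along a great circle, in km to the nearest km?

2612 km

In radians: φ₁ = -0.4175, φ₂ = 0.2281, Δλ = 79.720° = 1.3914 rad.
Haversine: a = sin²(Δφ/2) + cos φ₁ cos φ₂ sin²(Δλ/2) = 0.1006 + (0.9141)(0.9741)(0.4108) = 0.46639.
Central angle c = 2·arcsin(√a) = 1.50353 rad.
Distance = R·c = 1737.4 × 1.5035 ≈ 2612 km.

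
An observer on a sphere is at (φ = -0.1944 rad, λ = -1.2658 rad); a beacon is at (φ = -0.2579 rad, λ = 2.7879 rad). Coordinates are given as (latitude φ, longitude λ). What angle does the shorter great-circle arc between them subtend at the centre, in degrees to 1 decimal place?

In radians: φ₁ = -0.1944, φ₂ = -0.2579, Δλ = -127.740° = -2.2295 rad.
Haversine: a = sin²(Δφ/2) + cos φ₁ cos φ₂ sin²(Δλ/2) = 0.0010 + (0.9812)(0.9669)(0.8060) = 0.76571.
Central angle c = 2·arcsin(√a) = 2.13107 rad.
So the angular separation is 122.1°.

122.1°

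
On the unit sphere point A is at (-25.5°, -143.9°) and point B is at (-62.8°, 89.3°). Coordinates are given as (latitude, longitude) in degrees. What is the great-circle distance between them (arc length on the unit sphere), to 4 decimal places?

1.4346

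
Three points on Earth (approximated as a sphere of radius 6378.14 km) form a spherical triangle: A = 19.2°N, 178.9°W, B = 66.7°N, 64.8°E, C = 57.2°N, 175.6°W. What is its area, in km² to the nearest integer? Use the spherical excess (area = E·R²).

Side lengths (central angles): a = 0.8417, b = 0.6646, c = 1.4338 rad; semiperimeter s = 1.4701.
By l'Huilier's theorem, tan(E/4) = √[tan(s/2) tan((s−a)/2) tan((s−b)/2) tan((s−c)/2)], giving spherical excess E = 0.1904 rad.
Area = E·R² = 0.1904 × (6378.14)² ≈ 7744319 km².

7744319 km²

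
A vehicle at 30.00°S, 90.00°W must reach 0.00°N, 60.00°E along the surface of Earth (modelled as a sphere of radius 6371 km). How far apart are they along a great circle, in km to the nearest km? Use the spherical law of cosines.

Let φ₁ = -0.5236 rad, φ₂ = 0.0000 rad, and Δλ = 2.6180 rad.
cos c = sin φ₁ sin φ₂ + cos φ₁ cos φ₂ cos Δλ = (-0.5000)(0.0000) + (0.8660)(1.0000)(-0.8660) = -0.75000,
so c = arccos(-0.75000) = 2.41886 rad.
Distance = R·c = 6371 × 2.4189 ≈ 15411 km.

15411 km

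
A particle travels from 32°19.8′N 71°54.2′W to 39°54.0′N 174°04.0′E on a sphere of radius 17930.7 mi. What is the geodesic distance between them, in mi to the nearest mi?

26746 mi

Let φ₁ = 0.5643 rad, φ₂ = 0.6964 rad, and Δλ = -1.9902 rad.
cos c = sin φ₁ sin φ₂ + cos φ₁ cos φ₂ cos Δλ = (0.5348)(0.6414) + (0.8450)(0.7672)(-0.4072) = 0.07907,
so c = arccos(0.07907) = 1.49164 rad.
Distance = R·c = 17930.7 × 1.4916 ≈ 26746 mi.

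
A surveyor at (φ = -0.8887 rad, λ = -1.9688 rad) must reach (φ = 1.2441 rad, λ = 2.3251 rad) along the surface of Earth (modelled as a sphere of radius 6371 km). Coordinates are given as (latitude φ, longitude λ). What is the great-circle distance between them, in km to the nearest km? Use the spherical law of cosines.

In radians: φ₁ = -0.8887, φ₂ = 1.2441, Δλ = -113.978° = -1.9893 rad.
cos c = sin φ₁ sin φ₂ + cos φ₁ cos φ₂ cos Δλ = (-0.7763)(0.9471) + (0.6304)(0.3209)(-0.4064) = -0.81741,
so c = arccos(-0.81741) = 2.52770 rad.
Distance = R·c = 6371 × 2.5277 ≈ 16104 km.

16104 km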